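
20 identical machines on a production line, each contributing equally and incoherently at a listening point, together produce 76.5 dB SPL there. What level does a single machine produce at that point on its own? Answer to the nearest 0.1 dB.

20 equal incoherent sources add 10·log₁₀(20) = 13.01 dB over one source.
L_one = 76.5 − 13.01 = 63.5 dB SPL.

63.5 dB SPL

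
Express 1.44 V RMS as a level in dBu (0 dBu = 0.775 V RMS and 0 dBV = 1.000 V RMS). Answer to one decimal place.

+5.4 dBu

dBu = 20·log₁₀(V / 0.775 V).
20·log₁₀(1.44/0.775) = +5.4 dBu.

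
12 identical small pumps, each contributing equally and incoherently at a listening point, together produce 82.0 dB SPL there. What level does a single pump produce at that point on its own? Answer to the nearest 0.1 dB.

71.2 dB SPL

12 equal incoherent sources add 10·log₁₀(12) = 10.79 dB over one source.
L_one = 82.0 − 10.79 = 71.2 dB SPL.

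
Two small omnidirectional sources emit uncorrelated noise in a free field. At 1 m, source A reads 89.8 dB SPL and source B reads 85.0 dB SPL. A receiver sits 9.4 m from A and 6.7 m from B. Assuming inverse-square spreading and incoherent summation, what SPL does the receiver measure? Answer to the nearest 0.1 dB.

72.5 dB SPL

At the listener: L_A = 89.8 − 20·log₁₀(9.4) = 70.34 dB; L_B = 85.0 − 20·log₁₀(6.7) = 68.48 dB.
Combined: 10·log₁₀(10^(70.34/10)+10^(68.48/10)) = 72.5 dB SPL.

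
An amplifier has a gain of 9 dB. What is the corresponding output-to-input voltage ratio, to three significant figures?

2.82

Voltage ratio = 10^(dB/20).
10^(9/20) = 10^(0.4500) = 2.82.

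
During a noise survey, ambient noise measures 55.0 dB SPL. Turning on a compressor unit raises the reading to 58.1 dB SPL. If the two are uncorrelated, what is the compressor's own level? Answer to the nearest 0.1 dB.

55.2 dB SPL

Background correction is a power subtraction:
L_src = 10·log₁₀(10^(58.1/10) − 10^(55.0/10)) = 10·log₁₀(329400) = 55.2 dB SPL.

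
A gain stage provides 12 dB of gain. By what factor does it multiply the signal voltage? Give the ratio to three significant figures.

3.98

Voltage ratio = 10^(dB/20).
10^(12/20) = 10^(0.6000) = 3.98.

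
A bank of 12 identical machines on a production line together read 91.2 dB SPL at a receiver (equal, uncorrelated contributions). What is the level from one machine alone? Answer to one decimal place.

80.4 dB SPL

12 equal incoherent sources add 10·log₁₀(12) = 10.79 dB over one source.
L_one = 91.2 − 10.79 = 80.4 dB SPL.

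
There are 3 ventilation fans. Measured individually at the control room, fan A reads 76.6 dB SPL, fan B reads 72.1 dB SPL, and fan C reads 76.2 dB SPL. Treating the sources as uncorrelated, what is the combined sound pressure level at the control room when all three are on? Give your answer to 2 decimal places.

80.15 dB SPL

Incoherent sources sum as intensities:
L_total = 10·log₁₀(10^(76.6/10) + 10^(72.1/10) + 10^(76.2/10)) = 10·log₁₀(103600000) = 80.15 dB SPL.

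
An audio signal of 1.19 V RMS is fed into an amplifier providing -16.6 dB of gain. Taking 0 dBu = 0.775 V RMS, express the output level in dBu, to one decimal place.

-12.9 dBu

Input level: 20·log₁₀(1.19/0.775) = 3.72 dBu.
Output: 3.72 − 16.6 = -12.9 dBu.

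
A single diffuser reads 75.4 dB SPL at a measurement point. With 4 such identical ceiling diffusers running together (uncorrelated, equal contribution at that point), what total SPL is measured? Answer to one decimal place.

4 equal incoherent sources raise the level by 10·log₁₀(4) = 6.02 dB.
L_total = 75.4 + 6.02 = 81.4 dB SPL.

81.4 dB SPL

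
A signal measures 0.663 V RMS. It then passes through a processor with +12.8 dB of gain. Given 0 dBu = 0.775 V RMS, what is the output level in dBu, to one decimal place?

Input level: 20·log₁₀(0.663/0.775) = -1.36 dBu.
Output: -1.36 + 12.8 = +11.4 dBu.

+11.4 dBu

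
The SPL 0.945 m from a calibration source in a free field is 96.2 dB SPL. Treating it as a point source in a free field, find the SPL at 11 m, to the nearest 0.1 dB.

Inverse-square spreading gives ΔL = −20·log₁₀(d₂/d₁).
ΔL = −20·log₁₀(11/0.945) = -21.32 dB, so L₂ = 96.2 + (-21.32) = 74.9 dB SPL.

74.9 dB SPL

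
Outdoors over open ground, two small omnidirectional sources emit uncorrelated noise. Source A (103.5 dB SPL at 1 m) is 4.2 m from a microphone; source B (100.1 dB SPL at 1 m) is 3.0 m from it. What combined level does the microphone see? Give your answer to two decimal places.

At the listener: L_A = 103.5 − 20·log₁₀(4.2) = 91.035 dB; L_B = 100.1 − 20·log₁₀(3.0) = 90.558 dB.
Combined: 10·log₁₀(10^(91.035/10)+10^(90.558/10)) = 93.81 dB SPL.

93.81 dB SPL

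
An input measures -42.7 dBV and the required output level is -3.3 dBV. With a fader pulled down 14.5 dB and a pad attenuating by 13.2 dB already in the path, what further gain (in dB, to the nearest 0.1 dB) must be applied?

The required make-up gain is the shortfall in the dB sum.
G = -3.3 − (-42.7) + 14.5 + 13.2 = 67.1 dB.

67.1 dB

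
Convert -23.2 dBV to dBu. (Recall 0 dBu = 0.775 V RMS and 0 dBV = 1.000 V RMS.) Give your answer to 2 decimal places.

The offset between the scales is 20·log₁₀(0.775/1.000) = −2.214 dB.
So dBu = -23.2 + 2.214 = -20.99 dBu.

-20.99 dBu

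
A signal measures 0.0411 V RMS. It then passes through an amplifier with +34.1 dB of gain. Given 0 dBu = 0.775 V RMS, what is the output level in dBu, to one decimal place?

Input level: 20·log₁₀(0.0411/0.775) = -25.51 dBu.
Output: -25.51 + 34.1 = +8.6 dBu.

+8.6 dBu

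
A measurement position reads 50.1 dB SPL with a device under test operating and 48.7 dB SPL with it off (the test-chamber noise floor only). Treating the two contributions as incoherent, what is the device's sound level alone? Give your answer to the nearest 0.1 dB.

Background correction is a power subtraction:
L_src = 10·log₁₀(10^(50.1/10) − 10^(48.7/10)) = 10·log₁₀(28200) = 44.5 dB SPL.

44.5 dB SPL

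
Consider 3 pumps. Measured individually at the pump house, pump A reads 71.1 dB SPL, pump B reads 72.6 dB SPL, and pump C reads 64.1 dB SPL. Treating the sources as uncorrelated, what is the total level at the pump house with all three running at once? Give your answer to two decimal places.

75.27 dB SPL

Add the sources as powers (linear), then convert back to dB:
L_total = 10·log₁₀(10^(71.1/10) + 10^(72.6/10) + 10^(64.1/10)) = 10·log₁₀(33650000) = 75.27 dB SPL.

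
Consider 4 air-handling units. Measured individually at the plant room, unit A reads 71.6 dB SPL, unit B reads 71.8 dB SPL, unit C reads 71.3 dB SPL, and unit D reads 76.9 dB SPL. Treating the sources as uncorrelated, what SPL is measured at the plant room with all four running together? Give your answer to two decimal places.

79.64 dB SPL

Incoherent sources sum as intensities:
L_total = 10·log₁₀(10^(71.6/10) + 10^(71.8/10) + 10^(71.3/10) + 10^(76.9/10)) = 10·log₁₀(92060000) = 79.64 dB SPL.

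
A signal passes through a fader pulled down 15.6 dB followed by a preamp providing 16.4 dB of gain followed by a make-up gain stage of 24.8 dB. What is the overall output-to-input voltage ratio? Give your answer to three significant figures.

19.1

Net gain = (−15.6) + 16.4 + 24.8 = 25.6 dB.
Voltage ratio = 10^(25.6/20) = 19.1.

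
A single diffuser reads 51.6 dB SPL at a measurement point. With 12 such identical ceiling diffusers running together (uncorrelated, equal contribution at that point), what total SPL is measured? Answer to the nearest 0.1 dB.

62.4 dB SPL

12 equal incoherent sources raise the level by 10·log₁₀(12) = 10.79 dB.
L_total = 51.6 + 10.79 = 62.4 dB SPL.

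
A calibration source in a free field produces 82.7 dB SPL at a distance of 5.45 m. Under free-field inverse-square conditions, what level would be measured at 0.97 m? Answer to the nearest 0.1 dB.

For a point source in a free field, ΔL = −20·log₁₀(d₂/d₁).
ΔL = −20·log₁₀(0.97/5.45) = 14.99 dB, so L₂ = 82.7 + (14.99) = 97.7 dB SPL.

97.7 dB SPL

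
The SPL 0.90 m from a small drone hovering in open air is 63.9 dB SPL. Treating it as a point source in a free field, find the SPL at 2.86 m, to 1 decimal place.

For a point source in a free field, ΔL = −20·log₁₀(d₂/d₁).
ΔL = −20·log₁₀(2.86/0.90) = -10.04 dB, so L₂ = 63.9 + (-10.04) = 53.9 dB SPL.

53.9 dB SPL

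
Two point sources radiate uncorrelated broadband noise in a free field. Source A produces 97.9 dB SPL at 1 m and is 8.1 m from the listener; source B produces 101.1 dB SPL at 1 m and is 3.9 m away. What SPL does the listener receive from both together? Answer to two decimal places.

89.74 dB SPL

At the listener: L_A = 97.9 − 20·log₁₀(8.1) = 79.730 dB; L_B = 101.1 − 20·log₁₀(3.9) = 89.279 dB.
Combined: 10·log₁₀(10^(79.730/10)+10^(89.279/10)) = 89.74 dB SPL.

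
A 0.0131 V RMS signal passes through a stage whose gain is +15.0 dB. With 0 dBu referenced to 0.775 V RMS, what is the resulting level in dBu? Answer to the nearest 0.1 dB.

-20.4 dBu

Input level: 20·log₁₀(0.0131/0.775) = -35.44 dBu.
Output: -35.44 + 15.0 = -20.4 dBu.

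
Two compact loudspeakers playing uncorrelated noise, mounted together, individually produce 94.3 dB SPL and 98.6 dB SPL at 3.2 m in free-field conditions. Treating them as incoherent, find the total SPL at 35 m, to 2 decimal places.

79.19 dB SPL

Combined at 3.2 m: 10·log₁₀(10^(94.3/10)+10^(98.6/10)) = 99.972 dB SPL.
Then apply −20·log₁₀(35/3.2) = -20.778 dB → 79.19 dB SPL.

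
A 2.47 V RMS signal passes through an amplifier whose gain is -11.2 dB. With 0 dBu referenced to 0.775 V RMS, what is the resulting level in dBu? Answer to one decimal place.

Input level: 20·log₁₀(2.47/0.775) = 10.07 dBu.
Output: 10.07 − 11.2 = -1.1 dBu.

-1.1 dBu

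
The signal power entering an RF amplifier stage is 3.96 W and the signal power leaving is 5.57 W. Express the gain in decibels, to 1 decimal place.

1.5 dB

Power is a power quantity, so gain = 10·log₁₀(P_out/P_in).
10·log₁₀(5.57/3.96) = 10·log₁₀(1.407) = 1.5 dB.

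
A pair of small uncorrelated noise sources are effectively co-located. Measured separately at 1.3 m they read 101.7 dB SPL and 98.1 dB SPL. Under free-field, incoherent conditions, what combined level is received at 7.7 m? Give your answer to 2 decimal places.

87.82 dB SPL

Combined at 1.3 m: 10·log₁₀(10^(101.7/10)+10^(98.1/10)) = 103.273 dB SPL.
Then apply −20·log₁₀(7.7/1.3) = -15.451 dB → 87.82 dB SPL.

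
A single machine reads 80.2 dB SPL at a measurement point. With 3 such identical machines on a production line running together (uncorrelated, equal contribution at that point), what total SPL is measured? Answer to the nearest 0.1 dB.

85.0 dB SPL

3 equal incoherent sources raise the level by 10·log₁₀(3) = 4.77 dB.
L_total = 80.2 + 4.77 = 85.0 dB SPL.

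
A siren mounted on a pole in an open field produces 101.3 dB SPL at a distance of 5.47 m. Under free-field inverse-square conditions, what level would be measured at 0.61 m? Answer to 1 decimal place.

120.4 dB SPL

Free-field point source: level drops by 20·log₁₀ of the distance ratio.
ΔL = −20·log₁₀(0.61/5.47) = 19.05 dB, so L₂ = 101.3 + (19.05) = 120.4 dB SPL.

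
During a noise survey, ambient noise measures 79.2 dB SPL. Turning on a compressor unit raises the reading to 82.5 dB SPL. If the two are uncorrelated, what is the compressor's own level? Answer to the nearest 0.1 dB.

79.8 dB SPL

Background correction is a power subtraction:
L_src = 10·log₁₀(10^(82.5/10) − 10^(79.2/10)) = 10·log₁₀(94650000) = 79.8 dB SPL.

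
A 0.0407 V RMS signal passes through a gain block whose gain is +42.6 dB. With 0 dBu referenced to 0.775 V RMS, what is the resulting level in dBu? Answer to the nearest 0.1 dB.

+17.0 dBu

Input level: 20·log₁₀(0.0407/0.775) = -25.59 dBu.
Output: -25.59 + 42.6 = +17.0 dBu.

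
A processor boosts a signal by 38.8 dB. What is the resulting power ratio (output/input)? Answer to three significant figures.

Power ratio = 10^(dB/10).
10^(38.8/10) = 10^(3.880) = 7590.

7590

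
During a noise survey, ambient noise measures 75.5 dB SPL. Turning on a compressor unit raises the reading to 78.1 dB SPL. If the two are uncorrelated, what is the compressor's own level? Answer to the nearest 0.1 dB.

74.6 dB SPL

Subtract intensities: L_src = 10·log₁₀(10^(L_total/10) − 10^(L_bg/10)).
L_src = 10·log₁₀(10^(78.1/10) − 10^(75.5/10)) = 10·log₁₀(29080000) = 74.6 dB SPL.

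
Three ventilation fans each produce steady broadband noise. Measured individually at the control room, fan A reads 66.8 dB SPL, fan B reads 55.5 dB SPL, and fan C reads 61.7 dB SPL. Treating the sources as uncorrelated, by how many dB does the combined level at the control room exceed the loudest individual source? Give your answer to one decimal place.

1.4 dB

Add the sources as powers (linear), then convert back to dB:
L_total = 10·log₁₀(10^(66.8/10) + 10^(55.5/10) + 10^(61.7/10)) = 68.21 dB SPL.
Excess over the loudest (66.8 dB): 68.21 − 66.8 = 1.4 dB.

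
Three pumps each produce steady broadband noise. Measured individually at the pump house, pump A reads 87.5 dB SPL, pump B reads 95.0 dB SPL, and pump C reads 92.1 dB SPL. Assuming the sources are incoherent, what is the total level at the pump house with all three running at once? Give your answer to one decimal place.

97.3 dB SPL

Uncorrelated sources add in intensity (power), not in dB.
L_total = 10·log₁₀(10^(87.5/10) + 10^(95.0/10) + 10^(92.1/10)) = 10·log₁₀(5346000000) = 97.3 dB SPL.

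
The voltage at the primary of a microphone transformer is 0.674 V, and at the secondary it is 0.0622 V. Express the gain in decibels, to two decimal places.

-20.70 dB

For a voltage ratio, dB = 20·log₁₀(V₂/V₁).
20·log₁₀(0.0622/0.674) = 20·log₁₀(0.09228) = -20.70 dB.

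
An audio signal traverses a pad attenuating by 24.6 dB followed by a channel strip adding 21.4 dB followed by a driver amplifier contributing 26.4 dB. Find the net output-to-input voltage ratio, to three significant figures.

14.5

Net gain = (−24.6) + 21.4 + 26.4 = 23.2 dB.
Voltage ratio = 10^(23.2/20) = 14.5.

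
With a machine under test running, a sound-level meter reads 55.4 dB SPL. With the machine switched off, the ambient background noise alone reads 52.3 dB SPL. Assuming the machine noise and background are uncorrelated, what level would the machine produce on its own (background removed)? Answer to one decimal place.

Background correction is a power subtraction:
L_src = 10·log₁₀(10^(55.4/10) − 10^(52.3/10)) = 10·log₁₀(176900) = 52.5 dB SPL.

52.5 dB SPL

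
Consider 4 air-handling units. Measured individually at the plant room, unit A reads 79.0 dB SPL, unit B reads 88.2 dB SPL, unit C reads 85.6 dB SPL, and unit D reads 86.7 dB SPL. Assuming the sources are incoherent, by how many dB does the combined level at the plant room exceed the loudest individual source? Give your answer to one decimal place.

3.8 dB

Add the sources as powers (linear), then convert back to dB:
L_total = 10·log₁₀(10^(79.0/10) + 10^(88.2/10) + 10^(85.6/10) + 10^(86.7/10)) = 91.96 dB SPL.
Excess over the loudest (88.2 dB): 91.96 − 88.2 = 3.8 dB.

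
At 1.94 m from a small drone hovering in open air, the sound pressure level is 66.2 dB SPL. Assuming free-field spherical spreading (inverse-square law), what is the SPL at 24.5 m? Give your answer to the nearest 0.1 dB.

44.2 dB SPL

Inverse-square spreading gives ΔL = −20·log₁₀(d₂/d₁).
ΔL = −20·log₁₀(24.5/1.94) = -22.03 dB, so L₂ = 66.2 + (-22.03) = 44.2 dB SPL.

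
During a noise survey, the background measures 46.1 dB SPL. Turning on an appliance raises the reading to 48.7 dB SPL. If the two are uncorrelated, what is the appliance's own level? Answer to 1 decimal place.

45.2 dB SPL

Subtract intensities: L_src = 10·log₁₀(10^(L_total/10) − 10^(L_bg/10)).
L_src = 10·log₁₀(10^(48.7/10) − 10^(46.1/10)) = 10·log₁₀(33390) = 45.2 dB SPL.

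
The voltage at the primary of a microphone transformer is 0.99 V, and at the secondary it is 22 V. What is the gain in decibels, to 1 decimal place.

26.9 dB

Voltage is an amplitude quantity, so gain = 20·log₁₀(V_out/V_in).
20·log₁₀(22/0.99) = 20·log₁₀(22.22) = 26.9 dB.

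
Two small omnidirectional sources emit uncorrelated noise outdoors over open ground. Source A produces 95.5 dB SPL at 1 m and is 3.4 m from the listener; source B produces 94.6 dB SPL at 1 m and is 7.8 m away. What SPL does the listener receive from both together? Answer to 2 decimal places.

85.49 dB SPL

At the listener: L_A = 95.5 − 20·log₁₀(3.4) = 84.870 dB; L_B = 94.6 − 20·log₁₀(7.8) = 76.758 dB.
Combined: 10·log₁₀(10^(84.870/10)+10^(76.758/10)) = 85.49 dB SPL.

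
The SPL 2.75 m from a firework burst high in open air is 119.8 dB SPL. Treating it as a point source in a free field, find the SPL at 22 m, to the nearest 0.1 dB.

101.7 dB SPL

For a point source in a free field, ΔL = −20·log₁₀(d₂/d₁).
ΔL = −20·log₁₀(22/2.75) = -18.06 dB, so L₂ = 119.8 + (-18.06) = 101.7 dB SPL.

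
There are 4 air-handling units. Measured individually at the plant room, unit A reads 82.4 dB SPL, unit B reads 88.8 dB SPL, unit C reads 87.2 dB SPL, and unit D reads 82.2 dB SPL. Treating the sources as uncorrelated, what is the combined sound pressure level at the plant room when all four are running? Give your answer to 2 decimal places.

92.10 dB SPL

Uncorrelated sources add in intensity (power), not in dB.
L_total = 10·log₁₀(10^(82.4/10) + 10^(88.8/10) + 10^(87.2/10) + 10^(82.2/10)) = 10·log₁₀(1623000000) = 92.10 dB SPL.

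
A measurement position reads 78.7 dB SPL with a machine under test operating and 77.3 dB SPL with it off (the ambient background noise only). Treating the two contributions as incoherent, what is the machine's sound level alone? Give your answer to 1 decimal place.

73.1 dB SPL

Background correction is a power subtraction:
L_src = 10·log₁₀(10^(78.7/10) − 10^(77.3/10)) = 10·log₁₀(20430000) = 73.1 dB SPL.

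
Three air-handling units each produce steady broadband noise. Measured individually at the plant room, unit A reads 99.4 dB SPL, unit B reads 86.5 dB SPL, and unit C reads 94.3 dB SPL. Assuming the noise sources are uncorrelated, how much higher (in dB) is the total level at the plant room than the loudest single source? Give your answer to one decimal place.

1.3 dB

Incoherent sources sum as intensities:
L_total = 10·log₁₀(10^(99.4/10) + 10^(86.5/10) + 10^(94.3/10)) = 100.74 dB SPL.
Excess over the loudest (99.4 dB): 100.74 − 99.4 = 1.3 dB.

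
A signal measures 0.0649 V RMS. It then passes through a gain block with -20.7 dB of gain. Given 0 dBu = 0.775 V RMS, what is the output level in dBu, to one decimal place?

-42.2 dBu

Input level: 20·log₁₀(0.0649/0.775) = -21.54 dBu.
Output: -21.54 − 20.7 = -42.2 dBu.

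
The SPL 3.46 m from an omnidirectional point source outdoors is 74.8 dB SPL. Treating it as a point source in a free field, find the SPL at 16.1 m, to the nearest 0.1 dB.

Inverse-square spreading gives ΔL = −20·log₁₀(d₂/d₁).
ΔL = −20·log₁₀(16.1/3.46) = -13.35 dB, so L₂ = 74.8 + (-13.35) = 61.4 dB SPL.

61.4 dB SPL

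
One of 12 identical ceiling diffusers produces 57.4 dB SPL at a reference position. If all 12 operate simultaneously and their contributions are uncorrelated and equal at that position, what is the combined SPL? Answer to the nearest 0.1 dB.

68.2 dB SPL

12 equal incoherent sources raise the level by 10·log₁₀(12) = 10.79 dB.
L_total = 57.4 + 10.79 = 68.2 dB SPL.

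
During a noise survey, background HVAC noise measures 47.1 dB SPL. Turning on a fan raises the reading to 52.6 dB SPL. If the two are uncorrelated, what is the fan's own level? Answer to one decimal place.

Subtract intensities: L_src = 10·log₁₀(10^(L_total/10) − 10^(L_bg/10)).
L_src = 10·log₁₀(10^(52.6/10) − 10^(47.1/10)) = 10·log₁₀(130700) = 51.2 dB SPL.

51.2 dB SPL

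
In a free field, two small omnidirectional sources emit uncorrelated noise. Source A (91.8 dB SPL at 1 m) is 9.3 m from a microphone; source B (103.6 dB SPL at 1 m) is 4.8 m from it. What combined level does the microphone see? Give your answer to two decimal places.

90.05 dB SPL

At the listener: L_A = 91.8 − 20·log₁₀(9.3) = 72.430 dB; L_B = 103.6 − 20·log₁₀(4.8) = 89.975 dB.
Combined: 10·log₁₀(10^(72.430/10)+10^(89.975/10)) = 90.05 dB SPL.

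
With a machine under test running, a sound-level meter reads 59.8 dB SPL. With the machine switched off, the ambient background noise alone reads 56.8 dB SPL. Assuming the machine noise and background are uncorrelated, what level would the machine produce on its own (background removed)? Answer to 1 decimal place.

Subtract intensities: L_src = 10·log₁₀(10^(L_total/10) − 10^(L_bg/10)).
L_src = 10·log₁₀(10^(59.8/10) − 10^(56.8/10)) = 10·log₁₀(476400) = 56.8 dB SPL.

56.8 dB SPL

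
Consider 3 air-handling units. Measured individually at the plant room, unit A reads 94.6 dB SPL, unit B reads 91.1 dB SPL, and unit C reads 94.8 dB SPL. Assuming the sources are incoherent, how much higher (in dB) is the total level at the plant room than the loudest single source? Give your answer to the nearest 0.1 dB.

3.8 dB

Add the sources as powers (linear), then convert back to dB:
L_total = 10·log₁₀(10^(94.6/10) + 10^(91.1/10) + 10^(94.8/10)) = 98.57 dB SPL.
Excess over the loudest (94.8 dB): 98.57 − 94.8 = 3.8 dB.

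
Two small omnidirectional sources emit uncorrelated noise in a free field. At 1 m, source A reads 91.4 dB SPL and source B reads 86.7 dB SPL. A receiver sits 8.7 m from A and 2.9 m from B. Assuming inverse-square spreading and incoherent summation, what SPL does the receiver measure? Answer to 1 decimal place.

At the listener: L_A = 91.4 − 20·log₁₀(8.7) = 72.61 dB; L_B = 86.7 − 20·log₁₀(2.9) = 77.45 dB.
Combined: 10·log₁₀(10^(72.61/10)+10^(77.45/10)) = 78.7 dB SPL.

78.7 dB SPL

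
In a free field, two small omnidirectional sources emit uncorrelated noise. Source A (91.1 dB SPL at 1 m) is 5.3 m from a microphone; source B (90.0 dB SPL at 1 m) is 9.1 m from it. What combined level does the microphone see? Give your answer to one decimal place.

At the listener: L_A = 91.1 − 20·log₁₀(5.3) = 76.61 dB; L_B = 90.0 − 20·log₁₀(9.1) = 70.82 dB.
Combined: 10·log₁₀(10^(76.61/10)+10^(70.82/10)) = 77.6 dB SPL.

77.6 dB SPL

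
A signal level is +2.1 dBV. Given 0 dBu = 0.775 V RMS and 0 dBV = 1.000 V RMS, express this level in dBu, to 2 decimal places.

The offset between the scales is 20·log₁₀(0.775/1.000) = −2.214 dB.
So dBu = +2.1 + 2.214 = +4.31 dBu.

+4.31 dBu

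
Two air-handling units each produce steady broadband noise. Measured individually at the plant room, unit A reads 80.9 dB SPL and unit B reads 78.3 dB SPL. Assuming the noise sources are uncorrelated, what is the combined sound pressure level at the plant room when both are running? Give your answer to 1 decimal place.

Incoherent sources sum as intensities:
L_total = 10·log₁₀(10^(80.9/10) + 10^(78.3/10)) = 10·log₁₀(190600000) = 82.8 dB SPL.

82.8 dB SPL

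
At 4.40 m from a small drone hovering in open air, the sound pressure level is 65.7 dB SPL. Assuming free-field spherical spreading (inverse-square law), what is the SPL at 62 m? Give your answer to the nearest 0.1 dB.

For a point source in a free field, ΔL = −20·log₁₀(d₂/d₁).
ΔL = −20·log₁₀(62/4.40) = -22.98 dB, so L₂ = 65.7 + (-22.98) = 42.7 dB SPL.

42.7 dB SPL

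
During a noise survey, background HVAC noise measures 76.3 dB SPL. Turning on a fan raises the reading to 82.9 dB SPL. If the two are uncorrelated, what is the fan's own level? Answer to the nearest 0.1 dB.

81.8 dB SPL

Background correction is a power subtraction:
L_src = 10·log₁₀(10^(82.9/10) − 10^(76.3/10)) = 10·log₁₀(152300000) = 81.8 dB SPL.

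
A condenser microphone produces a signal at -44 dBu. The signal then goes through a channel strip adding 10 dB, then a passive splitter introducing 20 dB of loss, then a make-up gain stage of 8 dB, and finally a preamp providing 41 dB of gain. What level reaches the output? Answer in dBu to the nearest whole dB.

-5 dBu

In dB, series stages simply add:
-44 + 10 − 20 + 8 + 41 = -5 dBu.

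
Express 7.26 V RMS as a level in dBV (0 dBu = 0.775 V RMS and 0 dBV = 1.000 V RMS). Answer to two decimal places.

+17.22 dBV

dBV = 20·log₁₀(V / 1.000 V).
20·log₁₀(7.26/1.000) = +17.22 dBV.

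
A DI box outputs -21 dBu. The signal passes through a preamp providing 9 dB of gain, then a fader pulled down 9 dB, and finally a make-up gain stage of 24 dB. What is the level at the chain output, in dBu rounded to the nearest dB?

+3 dBu

In dB, series stages simply add:
-21 + 9 − 9 + 24 = +3 dBu.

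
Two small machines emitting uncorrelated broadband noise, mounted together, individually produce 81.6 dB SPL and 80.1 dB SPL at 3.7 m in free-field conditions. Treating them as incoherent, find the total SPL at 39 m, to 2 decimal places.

63.47 dB SPL

Combined at 3.7 m: 10·log₁₀(10^(81.6/10)+10^(80.1/10)) = 83.925 dB SPL.
Then apply −20·log₁₀(39/3.7) = -20.457 dB → 63.47 dB SPL.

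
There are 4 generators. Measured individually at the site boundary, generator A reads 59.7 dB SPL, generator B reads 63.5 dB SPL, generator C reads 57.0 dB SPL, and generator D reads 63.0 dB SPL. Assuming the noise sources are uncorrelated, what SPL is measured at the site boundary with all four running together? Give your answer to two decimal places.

Add the sources as powers (linear), then convert back to dB:
L_total = 10·log₁₀(10^(59.7/10) + 10^(63.5/10) + 10^(57.0/10) + 10^(63.0/10)) = 10·log₁₀(5668000) = 67.53 dB SPL.

67.53 dB SPL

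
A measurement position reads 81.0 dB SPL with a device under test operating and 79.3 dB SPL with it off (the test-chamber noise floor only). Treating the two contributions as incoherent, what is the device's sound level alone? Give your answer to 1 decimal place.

Background correction is a power subtraction:
L_src = 10·log₁₀(10^(81.0/10) − 10^(79.3/10)) = 10·log₁₀(40780000) = 76.1 dB SPL.

76.1 dB SPL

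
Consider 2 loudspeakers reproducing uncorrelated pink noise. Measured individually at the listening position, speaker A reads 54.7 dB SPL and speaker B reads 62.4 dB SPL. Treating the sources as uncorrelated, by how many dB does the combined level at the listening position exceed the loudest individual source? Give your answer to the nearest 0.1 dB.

Incoherent sources sum as intensities:
L_total = 10·log₁₀(10^(54.7/10) + 10^(62.4/10)) = 63.08 dB SPL.
Excess over the loudest (62.4 dB): 63.08 − 62.4 = 0.7 dB.

0.7 dB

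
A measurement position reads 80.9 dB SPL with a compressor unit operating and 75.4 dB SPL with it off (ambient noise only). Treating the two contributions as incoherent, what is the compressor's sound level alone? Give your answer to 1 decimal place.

Subtract intensities: L_src = 10·log₁₀(10^(L_total/10) − 10^(L_bg/10)).
L_src = 10·log₁₀(10^(80.9/10) − 10^(75.4/10)) = 10·log₁₀(88350000) = 79.5 dB SPL.

79.5 dB SPL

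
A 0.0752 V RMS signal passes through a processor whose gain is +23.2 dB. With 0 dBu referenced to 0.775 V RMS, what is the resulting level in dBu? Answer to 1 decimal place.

+2.9 dBu

Input level: 20·log₁₀(0.0752/0.775) = -20.26 dBu.
Output: -20.26 + 23.2 = +2.9 dBu.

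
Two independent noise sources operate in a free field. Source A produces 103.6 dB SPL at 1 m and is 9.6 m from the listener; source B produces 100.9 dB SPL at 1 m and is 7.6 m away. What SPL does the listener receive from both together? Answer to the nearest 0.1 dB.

86.6 dB SPL

At the listener: L_A = 103.6 − 20·log₁₀(9.6) = 83.95 dB; L_B = 100.9 − 20·log₁₀(7.6) = 83.28 dB.
Combined: 10·log₁₀(10^(83.95/10)+10^(83.28/10)) = 86.6 dB SPL.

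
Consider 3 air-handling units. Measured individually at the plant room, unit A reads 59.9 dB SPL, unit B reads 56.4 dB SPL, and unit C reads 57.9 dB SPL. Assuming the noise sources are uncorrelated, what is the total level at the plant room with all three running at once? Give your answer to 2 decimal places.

Uncorrelated sources add in intensity (power), not in dB.
L_total = 10·log₁₀(10^(59.9/10) + 10^(56.4/10) + 10^(57.9/10)) = 10·log₁₀(2030000) = 63.08 dB SPL.

63.08 dB SPL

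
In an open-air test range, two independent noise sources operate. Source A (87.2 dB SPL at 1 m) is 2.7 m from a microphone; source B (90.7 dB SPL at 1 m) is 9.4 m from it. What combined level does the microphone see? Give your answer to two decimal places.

At the listener: L_A = 87.2 − 20·log₁₀(2.7) = 78.573 dB; L_B = 90.7 − 20·log₁₀(9.4) = 71.237 dB.
Combined: 10·log₁₀(10^(78.573/10)+10^(71.237/10)) = 79.31 dB SPL.

79.31 dB SPL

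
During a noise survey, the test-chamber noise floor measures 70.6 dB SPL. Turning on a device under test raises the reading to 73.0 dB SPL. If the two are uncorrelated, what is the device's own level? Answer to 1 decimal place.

Subtract intensities: L_src = 10·log₁₀(10^(L_total/10) − 10^(L_bg/10)).
L_src = 10·log₁₀(10^(73.0/10) − 10^(70.6/10)) = 10·log₁₀(8471000) = 69.3 dB SPL.

69.3 dB SPL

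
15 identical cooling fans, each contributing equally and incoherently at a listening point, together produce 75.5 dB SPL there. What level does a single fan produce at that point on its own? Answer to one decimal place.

63.7 dB SPL

15 equal incoherent sources add 10·log₁₀(15) = 11.76 dB over one source.
L_one = 75.5 − 11.76 = 63.7 dB SPL.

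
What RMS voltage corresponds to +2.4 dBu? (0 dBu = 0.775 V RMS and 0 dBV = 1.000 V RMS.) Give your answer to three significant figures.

1.02 V

V = 0.775 V × 10^(+2.4/20).
= 0.775 × 1.318 = 1.02 V.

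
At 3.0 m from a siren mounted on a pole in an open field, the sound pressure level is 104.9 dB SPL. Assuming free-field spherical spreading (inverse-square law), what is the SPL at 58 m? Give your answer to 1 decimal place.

Free-field point source: level drops by 20·log₁₀ of the distance ratio.
ΔL = −20·log₁₀(58/3.0) = -25.73 dB, so L₂ = 104.9 + (-25.73) = 79.2 dB SPL.

79.2 dB SPL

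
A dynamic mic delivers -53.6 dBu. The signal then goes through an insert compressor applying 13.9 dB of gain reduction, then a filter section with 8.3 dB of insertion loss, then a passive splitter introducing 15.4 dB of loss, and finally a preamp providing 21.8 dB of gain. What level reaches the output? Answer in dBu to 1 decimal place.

-69.4 dBu

Gain stages sum in dB:
-53.6 − 13.9 − 8.3 − 15.4 + 21.8 = -69.4 dBu.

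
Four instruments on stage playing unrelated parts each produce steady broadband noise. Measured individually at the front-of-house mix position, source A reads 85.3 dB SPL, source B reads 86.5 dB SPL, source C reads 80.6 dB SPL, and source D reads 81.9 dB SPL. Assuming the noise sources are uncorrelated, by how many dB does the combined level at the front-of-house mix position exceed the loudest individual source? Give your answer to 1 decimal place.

Incoherent sources sum as intensities:
L_total = 10·log₁₀(10^(85.3/10) + 10^(86.5/10) + 10^(80.6/10) + 10^(81.9/10)) = 90.23 dB SPL.
Excess over the loudest (86.5 dB): 90.23 − 86.5 = 3.7 dB.

3.7 dB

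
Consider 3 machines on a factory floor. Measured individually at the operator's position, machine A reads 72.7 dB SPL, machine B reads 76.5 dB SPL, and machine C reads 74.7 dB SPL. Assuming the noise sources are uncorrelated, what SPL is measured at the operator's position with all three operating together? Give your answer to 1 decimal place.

Incoherent sources sum as intensities:
L_total = 10·log₁₀(10^(72.7/10) + 10^(76.5/10) + 10^(74.7/10)) = 10·log₁₀(92800000) = 79.7 dB SPL.

79.7 dB SPL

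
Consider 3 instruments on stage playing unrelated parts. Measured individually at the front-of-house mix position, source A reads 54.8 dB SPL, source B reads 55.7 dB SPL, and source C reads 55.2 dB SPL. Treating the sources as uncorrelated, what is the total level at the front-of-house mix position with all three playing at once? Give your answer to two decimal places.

Uncorrelated sources add in intensity (power), not in dB.
L_total = 10·log₁₀(10^(54.8/10) + 10^(55.7/10) + 10^(55.2/10)) = 10·log₁₀(1005000) = 60.02 dB SPL.

60.02 dB SPL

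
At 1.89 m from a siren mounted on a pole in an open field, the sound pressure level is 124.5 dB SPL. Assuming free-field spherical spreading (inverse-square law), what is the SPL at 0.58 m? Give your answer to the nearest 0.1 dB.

134.8 dB SPL

Inverse-square spreading gives ΔL = −20·log₁₀(d₂/d₁).
ΔL = −20·log₁₀(0.58/1.89) = 10.26 dB, so L₂ = 124.5 + (10.26) = 134.8 dB SPL.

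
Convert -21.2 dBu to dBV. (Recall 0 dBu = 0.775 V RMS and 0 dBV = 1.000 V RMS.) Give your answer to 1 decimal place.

-23.4 dBV

The offset between the scales is 20·log₁₀(0.775/1.000) = −2.214 dB.
So dBV = -21.2 − 2.214 = -23.4 dBV.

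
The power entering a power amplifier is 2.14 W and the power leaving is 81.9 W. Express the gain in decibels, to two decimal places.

15.83 dB

For a power ratio, dB = 10·log₁₀(P₂/P₁).
10·log₁₀(81.9/2.14) = 10·log₁₀(38.27) = 15.83 dB.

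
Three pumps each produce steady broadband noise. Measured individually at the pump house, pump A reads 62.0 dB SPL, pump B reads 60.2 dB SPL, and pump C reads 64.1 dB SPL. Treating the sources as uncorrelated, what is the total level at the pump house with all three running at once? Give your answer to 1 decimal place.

Uncorrelated sources add in intensity (power), not in dB.
L_total = 10·log₁₀(10^(62.0/10) + 10^(60.2/10) + 10^(64.1/10)) = 10·log₁₀(5202000) = 67.2 dB SPL.

67.2 dB SPL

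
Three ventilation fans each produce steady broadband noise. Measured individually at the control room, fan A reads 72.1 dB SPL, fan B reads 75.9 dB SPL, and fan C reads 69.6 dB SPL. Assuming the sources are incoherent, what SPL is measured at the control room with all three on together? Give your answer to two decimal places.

Incoherent sources sum as intensities:
L_total = 10·log₁₀(10^(72.1/10) + 10^(75.9/10) + 10^(69.6/10)) = 10·log₁₀(64240000) = 78.08 dB SPL.

78.08 dB SPL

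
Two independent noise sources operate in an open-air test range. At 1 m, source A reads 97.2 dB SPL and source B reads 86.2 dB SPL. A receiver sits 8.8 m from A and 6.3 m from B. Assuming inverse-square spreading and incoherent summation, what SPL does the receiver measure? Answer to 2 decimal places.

78.94 dB SPL

At the listener: L_A = 97.2 − 20·log₁₀(8.8) = 78.310 dB; L_B = 86.2 − 20·log₁₀(6.3) = 70.213 dB.
Combined: 10·log₁₀(10^(78.310/10)+10^(70.213/10)) = 78.94 dB SPL.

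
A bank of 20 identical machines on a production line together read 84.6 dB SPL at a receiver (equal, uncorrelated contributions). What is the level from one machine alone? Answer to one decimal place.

20 equal incoherent sources add 10·log₁₀(20) = 13.01 dB over one source.
L_one = 84.6 − 13.01 = 71.6 dB SPL.

71.6 dB SPL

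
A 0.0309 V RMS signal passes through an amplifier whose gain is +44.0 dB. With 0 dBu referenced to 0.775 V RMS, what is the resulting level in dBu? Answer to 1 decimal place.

+16.0 dBu

Input level: 20·log₁₀(0.0309/0.775) = -27.99 dBu.
Output: -27.99 + 44.0 = +16.0 dBu.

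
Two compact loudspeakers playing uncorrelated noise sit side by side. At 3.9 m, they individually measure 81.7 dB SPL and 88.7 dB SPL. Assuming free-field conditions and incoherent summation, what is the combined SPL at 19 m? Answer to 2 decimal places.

Combined at 3.9 m: 10·log₁₀(10^(81.7/10)+10^(88.7/10)) = 89.490 dB SPL.
Then apply −20·log₁₀(19/3.9) = -13.754 dB → 75.74 dB SPL.

75.74 dB SPL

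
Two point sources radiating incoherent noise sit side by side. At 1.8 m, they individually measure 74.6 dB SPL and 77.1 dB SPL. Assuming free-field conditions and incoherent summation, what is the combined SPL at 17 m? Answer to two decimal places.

Combined at 1.8 m: 10·log₁₀(10^(74.6/10)+10^(77.1/10)) = 79.038 dB SPL.
Then apply −20·log₁₀(17/1.8) = -19.504 dB → 59.53 dB SPL.

59.53 dB SPL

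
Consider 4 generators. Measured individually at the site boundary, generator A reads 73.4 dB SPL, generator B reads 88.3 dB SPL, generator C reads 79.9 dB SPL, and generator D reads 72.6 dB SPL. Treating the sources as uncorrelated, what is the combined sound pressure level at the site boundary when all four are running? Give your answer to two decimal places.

89.11 dB SPL

Incoherent sources sum as intensities:
L_total = 10·log₁₀(10^(73.4/10) + 10^(88.3/10) + 10^(79.9/10) + 10^(72.6/10)) = 10·log₁₀(813900000) = 89.11 dB SPL.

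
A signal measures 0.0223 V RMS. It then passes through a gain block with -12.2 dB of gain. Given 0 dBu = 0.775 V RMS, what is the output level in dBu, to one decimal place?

Input level: 20·log₁₀(0.0223/0.775) = -30.82 dBu.
Output: -30.82 − 12.2 = -43.0 dBu.

-43.0 dBu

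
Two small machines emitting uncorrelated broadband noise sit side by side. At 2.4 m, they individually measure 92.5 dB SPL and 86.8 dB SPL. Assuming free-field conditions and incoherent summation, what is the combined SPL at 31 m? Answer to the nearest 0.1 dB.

71.3 dB SPL

Combined at 2.4 m: 10·log₁₀(10^(92.5/10)+10^(86.8/10)) = 93.54 dB SPL.
Then apply −20·log₁₀(31/2.4) = -22.22 dB → 71.3 dB SPL.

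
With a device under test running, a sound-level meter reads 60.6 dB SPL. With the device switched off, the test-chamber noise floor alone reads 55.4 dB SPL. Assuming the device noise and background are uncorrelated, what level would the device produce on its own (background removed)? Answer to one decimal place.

59.0 dB SPL

Subtract intensities: L_src = 10·log₁₀(10^(L_total/10) − 10^(L_bg/10)).
L_src = 10·log₁₀(10^(60.6/10) − 10^(55.4/10)) = 10·log₁₀(801400) = 59.0 dB SPL.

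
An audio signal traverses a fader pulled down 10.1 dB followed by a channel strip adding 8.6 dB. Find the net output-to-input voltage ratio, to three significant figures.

0.841

Net gain = (−10.1) + 8.6 = -1.5 dB.
Voltage ratio = 10^(-1.5/20) = 0.841.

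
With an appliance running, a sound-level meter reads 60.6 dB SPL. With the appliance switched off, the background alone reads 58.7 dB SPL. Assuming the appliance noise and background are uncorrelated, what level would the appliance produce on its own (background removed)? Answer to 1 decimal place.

56.1 dB SPL

Remove the background by subtracting linear intensities:
L_src = 10·log₁₀(10^(60.6/10) − 10^(58.7/10)) = 10·log₁₀(406800) = 56.1 dB SPL.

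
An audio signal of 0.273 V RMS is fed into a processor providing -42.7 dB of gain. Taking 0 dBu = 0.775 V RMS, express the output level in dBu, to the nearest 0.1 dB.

Input level: 20·log₁₀(0.273/0.775) = -9.06 dBu.
Output: -9.06 − 42.7 = -51.8 dBu.

-51.8 dBu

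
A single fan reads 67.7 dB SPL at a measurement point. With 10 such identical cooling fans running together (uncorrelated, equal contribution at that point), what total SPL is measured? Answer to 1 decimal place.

10 equal incoherent sources raise the level by 10·log₁₀(10) = 10.00 dB.
L_total = 67.7 + 10.00 = 77.7 dB SPL.

77.7 dB SPL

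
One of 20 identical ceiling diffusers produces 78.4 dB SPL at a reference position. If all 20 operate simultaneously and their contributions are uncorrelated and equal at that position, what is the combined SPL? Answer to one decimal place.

20 equal incoherent sources raise the level by 10·log₁₀(20) = 13.01 dB.
L_total = 78.4 + 13.01 = 91.4 dB SPL.

91.4 dB SPL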